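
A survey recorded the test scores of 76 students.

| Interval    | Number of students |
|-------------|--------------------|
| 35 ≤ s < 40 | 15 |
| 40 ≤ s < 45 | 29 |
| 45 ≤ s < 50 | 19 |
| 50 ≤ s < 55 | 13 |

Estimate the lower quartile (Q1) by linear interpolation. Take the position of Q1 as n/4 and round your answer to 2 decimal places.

40.69

Cumulative frequencies: 15, 44, 63, 76
n = 76; position = n/4 = 19.
This falls in the class 40 ≤ s < 45: L = 40, F = 15, f = 29, h = 5.
Lower quartile ≈ 40 + ((19 − 15) / 29) × 5 = 40.6897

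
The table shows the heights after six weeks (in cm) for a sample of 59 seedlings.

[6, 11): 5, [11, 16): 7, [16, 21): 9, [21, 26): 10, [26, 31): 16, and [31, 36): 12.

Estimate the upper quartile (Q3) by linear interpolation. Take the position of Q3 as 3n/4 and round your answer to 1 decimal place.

30.1

Cumulative frequencies: 5, 12, 21, 31, 47, 59
n = 59; position = 3n/4 = 44.25.
This falls in the class [26, 31): L = 26, F = 31, f = 16, h = 5.
Upper quartile ≈ 26 + ((44.25 − 31) / 16) × 5 = 30.1406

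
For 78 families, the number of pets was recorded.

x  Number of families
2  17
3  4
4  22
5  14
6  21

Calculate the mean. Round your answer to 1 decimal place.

4.2

Values: 2, 3, 4, 5, 6
Σfx = 17×2 + 4×3 + 22×4 + 14×5 + 21×6 = 330
n = Σf = 78
Mean = 330 / 78 = 4.2308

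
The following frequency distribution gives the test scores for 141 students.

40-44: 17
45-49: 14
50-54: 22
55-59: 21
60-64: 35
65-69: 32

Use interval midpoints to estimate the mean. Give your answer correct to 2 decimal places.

56.93

Midpoints: 42, 47, 52, 57, 62, 67
Σfm = 17×42 + 14×47 + 22×52 + 21×57 + 35×62 + 32×67 = 8027
n = Σf = 141
Mean = 8027 / 141 = 56.9291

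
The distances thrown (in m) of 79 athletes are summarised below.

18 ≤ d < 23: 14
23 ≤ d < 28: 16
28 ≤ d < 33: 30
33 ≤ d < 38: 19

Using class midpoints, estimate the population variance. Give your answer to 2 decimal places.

Midpoints: 20.5, 25.5, 30.5, 35.5
n = 79, Σfm = 2284.5, mean = 28.9177
Σfm² = 68139.75
Σf(m − x̄)² = Σfm² − (Σfm)²/n = 68139.75 − 2284.5²/79 = 2077.2152
Population variance = 2077.2152 / 79 = 26.2939

26.29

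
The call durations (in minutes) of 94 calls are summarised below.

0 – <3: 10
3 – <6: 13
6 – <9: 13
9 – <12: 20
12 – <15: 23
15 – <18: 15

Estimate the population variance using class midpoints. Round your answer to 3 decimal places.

22.526

Midpoints: 1.5, 4.5, 7.5, 10.5, 13.5, 16.5
n = 94, Σfm = 939, mean = 9.9894
Σfm² = 11497.5
Σf(m − x̄)² = Σfm² − (Σfm)²/n = 11497.5 − 939²/94 = 2117.4894
Population variance = 2117.4894 / 94 = 22.5265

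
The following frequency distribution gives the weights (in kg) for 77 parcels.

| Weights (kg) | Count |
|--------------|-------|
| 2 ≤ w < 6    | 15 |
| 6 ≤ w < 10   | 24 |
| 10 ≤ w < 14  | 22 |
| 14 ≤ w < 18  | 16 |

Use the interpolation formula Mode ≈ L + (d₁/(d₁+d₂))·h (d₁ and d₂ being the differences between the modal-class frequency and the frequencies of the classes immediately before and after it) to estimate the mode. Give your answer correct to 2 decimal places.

Modal class: 6 ≤ w < 10 (highest frequency 24).
d₁ = 24 − 15 = 9, d₂ = 24 − 22 = 2
Mode ≈ 6 + (9/(9+2)) × 4 = 6 + 3.2727 = 9.2727

9.27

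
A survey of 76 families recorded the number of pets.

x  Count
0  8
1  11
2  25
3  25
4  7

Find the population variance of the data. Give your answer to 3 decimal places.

1.238

Values: 0, 1, 2, 3, 4
n = 76, Σfx = 164, mean = 2.1579
Σfx² = 448
Σf(x − x̄)² = Σfx² − (Σfx)²/n = 448 − 164²/76 = 94.1053
Population variance = 94.1053 / 76 = 1.2382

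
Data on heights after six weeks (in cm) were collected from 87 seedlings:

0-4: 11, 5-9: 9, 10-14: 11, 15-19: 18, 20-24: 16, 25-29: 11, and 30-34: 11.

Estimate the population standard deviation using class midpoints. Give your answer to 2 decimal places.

9.35

Midpoints: 2, 7, 12, 17, 22, 27, 32
n = 87, Σfm = 1524, mean = 17.5172
Σfm² = 34298
Σf(m − x̄)² = Σfm² − (Σfm)²/n = 34298 − 1524²/87 = 7601.7241
Population variance = 7601.7241 / 87 = 87.3761
Standard deviation = √87.3761 = 9.3475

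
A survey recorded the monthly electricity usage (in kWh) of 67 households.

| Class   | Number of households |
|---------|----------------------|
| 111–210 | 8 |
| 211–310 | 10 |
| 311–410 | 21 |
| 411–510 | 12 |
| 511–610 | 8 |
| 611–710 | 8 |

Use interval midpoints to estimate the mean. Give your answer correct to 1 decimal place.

399.3

Midpoints: 160.5, 260.5, 360.5, 460.5, 560.5, 660.5
Σfm = 8×160.5 + 10×260.5 + 21×360.5 + 12×460.5 + 8×560.5 + 8×660.5 = 26753.5
n = Σf = 67
Mean = 26753.5 / 67 = 399.3060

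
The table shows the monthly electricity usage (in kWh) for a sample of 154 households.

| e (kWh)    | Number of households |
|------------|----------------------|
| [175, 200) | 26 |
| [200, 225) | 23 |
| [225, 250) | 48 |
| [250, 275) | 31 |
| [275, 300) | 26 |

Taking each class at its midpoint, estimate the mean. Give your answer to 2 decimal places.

Midpoints: 187.5, 212.5, 237.5, 262.5, 287.5
Σfm = 26×187.5 + 23×212.5 + 48×237.5 + 31×262.5 + 26×287.5 = 36775
n = Σf = 154
Mean = 36775 / 154 = 238.7987

238.80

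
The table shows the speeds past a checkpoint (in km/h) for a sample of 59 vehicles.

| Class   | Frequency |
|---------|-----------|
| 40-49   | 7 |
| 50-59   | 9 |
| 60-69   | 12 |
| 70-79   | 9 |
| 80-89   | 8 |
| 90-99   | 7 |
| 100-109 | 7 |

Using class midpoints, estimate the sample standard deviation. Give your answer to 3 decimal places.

Midpoints: 44.5, 54.5, 64.5, 74.5, 84.5, 94.5, 104.5
n = 59, Σfm = 4315.5, mean = 73.1441
Σfm² = 336544.75
Σf(m − x̄)² = Σfm² − (Σfm)²/n = 336544.75 − 4315.5²/59 = 20891.5254
Sample variance = 20891.5254 / 58 = 360.1987
Standard deviation = √360.1987 = 18.9789

18.979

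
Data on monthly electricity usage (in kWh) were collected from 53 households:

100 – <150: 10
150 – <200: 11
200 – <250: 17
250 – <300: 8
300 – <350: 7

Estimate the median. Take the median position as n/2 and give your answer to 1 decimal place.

Cumulative frequencies: 10, 21, 38, 46, 53
n = 53; position = n/2 = 26.5.
This falls in the class 200 – <250: L = 200, F = 21, f = 17, h = 50.
Median ≈ 200 + ((26.5 − 21) / 17) × 50 = 216.1765

216.2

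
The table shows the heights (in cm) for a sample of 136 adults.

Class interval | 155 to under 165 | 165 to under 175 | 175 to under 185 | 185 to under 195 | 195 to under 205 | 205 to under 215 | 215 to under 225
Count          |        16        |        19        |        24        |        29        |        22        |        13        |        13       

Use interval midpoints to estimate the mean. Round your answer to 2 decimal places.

188.31

Midpoints: 160, 170, 180, 190, 200, 210, 220
Σfm = 16×160 + 19×170 + 24×180 + 29×190 + 22×200 + 13×210 + 13×220 = 25610
n = Σf = 136
Mean = 25610 / 136 = 188.3088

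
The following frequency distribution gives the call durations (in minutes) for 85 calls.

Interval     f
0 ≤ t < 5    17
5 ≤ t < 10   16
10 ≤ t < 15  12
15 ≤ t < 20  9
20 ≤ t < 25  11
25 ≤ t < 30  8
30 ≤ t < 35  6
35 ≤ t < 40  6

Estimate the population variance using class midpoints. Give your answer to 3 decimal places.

Midpoints: 2.5, 7.5, 12.5, 17.5, 22.5, 27.5, 32.5, 37.5
n = 85, Σfm = 1357.5, mean = 15.9706
Σfm² = 32031.25
Σf(m − x̄)² = Σfm² − (Σfm)²/n = 32031.25 − 1357.5²/85 = 10351.1765
Population variance = 10351.1765 / 85 = 121.7785

121.779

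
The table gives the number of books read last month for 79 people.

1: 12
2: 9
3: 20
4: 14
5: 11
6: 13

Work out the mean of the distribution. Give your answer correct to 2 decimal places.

Values: 1, 2, 3, 4, 5, 6
Σfx = 12×1 + 9×2 + 20×3 + 14×4 + 11×5 + 13×6 = 279
n = Σf = 79
Mean = 279 / 79 = 3.5316

3.53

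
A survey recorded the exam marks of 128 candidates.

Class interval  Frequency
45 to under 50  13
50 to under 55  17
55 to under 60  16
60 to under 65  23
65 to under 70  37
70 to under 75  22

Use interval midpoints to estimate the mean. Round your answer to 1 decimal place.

Midpoints: 47.5, 52.5, 57.5, 62.5, 67.5, 72.5
Σfm = 13×47.5 + 17×52.5 + 16×57.5 + 23×62.5 + 37×67.5 + 22×72.5 = 7960
n = Σf = 128
Mean = 7960 / 128 = 62.1875

62.2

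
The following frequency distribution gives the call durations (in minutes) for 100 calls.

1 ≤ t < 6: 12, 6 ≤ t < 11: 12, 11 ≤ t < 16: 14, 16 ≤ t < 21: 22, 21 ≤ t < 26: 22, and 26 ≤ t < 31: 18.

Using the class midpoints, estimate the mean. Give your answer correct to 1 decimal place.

Midpoints: 3.5, 8.5, 13.5, 18.5, 23.5, 28.5
Σfm = 12×3.5 + 12×8.5 + 14×13.5 + 22×18.5 + 22×23.5 + 18×28.5 = 1770
n = Σf = 100
Mean = 1770 / 100 = 17.7000

17.7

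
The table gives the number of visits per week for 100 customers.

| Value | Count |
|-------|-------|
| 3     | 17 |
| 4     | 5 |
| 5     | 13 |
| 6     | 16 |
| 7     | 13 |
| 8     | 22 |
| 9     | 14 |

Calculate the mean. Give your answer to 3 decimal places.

Values: 3, 4, 5, 6, 7, 8, 9
Σfx = 17×3 + 5×4 + 13×5 + 16×6 + 13×7 + 22×8 + 14×9 = 625
n = Σf = 100
Mean = 625 / 100 = 6.2500

6.250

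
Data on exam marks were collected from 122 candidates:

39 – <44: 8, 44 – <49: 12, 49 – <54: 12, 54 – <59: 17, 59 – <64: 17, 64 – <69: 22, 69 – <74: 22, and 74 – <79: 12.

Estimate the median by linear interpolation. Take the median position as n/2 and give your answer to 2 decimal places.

Cumulative frequencies: 8, 20, 32, 49, 66, 88, 110, 122
n = 122; position = n/2 = 61.
This falls in the class 59 – <64: L = 59, F = 49, f = 17, h = 5.
Median ≈ 59 + ((61 − 49) / 17) × 5 = 62.5294

62.53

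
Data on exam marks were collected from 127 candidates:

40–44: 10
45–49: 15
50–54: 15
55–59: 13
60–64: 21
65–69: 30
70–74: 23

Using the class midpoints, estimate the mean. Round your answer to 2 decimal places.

59.95

Midpoints: 42, 47, 52, 57, 62, 67, 72
Σfm = 10×42 + 15×47 + 15×52 + 13×57 + 21×62 + 30×67 + 23×72 = 7614
n = Σf = 127
Mean = 7614 / 127 = 59.9528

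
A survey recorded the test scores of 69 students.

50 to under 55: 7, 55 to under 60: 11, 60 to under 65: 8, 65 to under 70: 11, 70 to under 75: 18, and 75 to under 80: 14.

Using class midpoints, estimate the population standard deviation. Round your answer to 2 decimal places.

8.27

Midpoints: 52.5, 57.5, 62.5, 67.5, 72.5, 77.5
n = 69, Σfm = 4632.5, mean = 67.1377
Σfm² = 315731.25
Σf(m − x̄)² = Σfm² − (Σfm)²/n = 315731.25 − 4632.5²/69 = 4715.9420
Population variance = 4715.9420 / 69 = 68.3470
Standard deviation = √68.3470 = 8.2672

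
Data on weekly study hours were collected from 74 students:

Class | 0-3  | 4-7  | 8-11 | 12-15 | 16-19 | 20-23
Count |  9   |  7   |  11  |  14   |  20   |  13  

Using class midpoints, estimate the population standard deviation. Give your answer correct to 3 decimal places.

6.435

Midpoints: 1.5, 5.5, 9.5, 13.5, 17.5, 21.5
n = 74, Σfm = 975, mean = 13.1757
Σfm² = 15910.5
Σf(m − x̄)² = Σfm² − (Σfm)²/n = 15910.5 − 975²/74 = 3064.2162
Population variance = 3064.2162 / 74 = 41.4083
Standard deviation = √41.4083 = 6.4349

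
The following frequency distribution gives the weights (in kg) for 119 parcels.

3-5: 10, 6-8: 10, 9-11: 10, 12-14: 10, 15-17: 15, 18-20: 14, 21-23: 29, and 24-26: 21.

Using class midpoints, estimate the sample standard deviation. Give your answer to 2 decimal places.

Midpoints: 4, 7, 10, 13, 16, 19, 22, 25
n = 119, Σfm = 2009, mean = 16.8824
Σfm² = 39395
Σf(m − x̄)² = Σfm² − (Σfm)²/n = 39395 − 2009²/119 = 5478.3529
Sample variance = 5478.3529 / 118 = 46.4267
Standard deviation = √46.4267 = 6.8137

6.81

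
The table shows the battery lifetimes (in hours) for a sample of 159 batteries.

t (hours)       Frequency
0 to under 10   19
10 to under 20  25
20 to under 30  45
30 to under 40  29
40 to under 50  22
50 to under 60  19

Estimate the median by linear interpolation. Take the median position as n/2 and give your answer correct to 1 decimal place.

Cumulative frequencies: 19, 44, 89, 118, 140, 159
n = 159; position = n/2 = 79.5.
This falls in the class 20 to under 30: L = 20, F = 44, f = 45, h = 10.
Median ≈ 20 + ((79.5 − 44) / 45) × 10 = 27.8889

27.9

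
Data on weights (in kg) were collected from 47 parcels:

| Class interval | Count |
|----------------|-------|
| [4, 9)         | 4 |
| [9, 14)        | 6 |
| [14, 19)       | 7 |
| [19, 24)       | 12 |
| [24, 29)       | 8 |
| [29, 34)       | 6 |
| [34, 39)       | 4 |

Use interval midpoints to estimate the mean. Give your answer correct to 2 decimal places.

Midpoints: 6.5, 11.5, 16.5, 21.5, 26.5, 31.5, 36.5
Σfm = 4×6.5 + 6×11.5 + 7×16.5 + 12×21.5 + 8×26.5 + 6×31.5 + 4×36.5 = 1015.5
n = Σf = 47
Mean = 1015.5 / 47 = 21.6064

21.61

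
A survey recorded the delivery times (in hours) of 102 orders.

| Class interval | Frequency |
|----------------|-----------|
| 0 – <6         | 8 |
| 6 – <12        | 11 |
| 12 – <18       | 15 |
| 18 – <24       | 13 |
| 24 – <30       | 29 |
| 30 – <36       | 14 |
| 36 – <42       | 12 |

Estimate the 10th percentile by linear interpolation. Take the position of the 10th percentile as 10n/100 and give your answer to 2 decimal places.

7.20

Cumulative frequencies: 8, 19, 34, 47, 76, 90, 102
n = 102; position = 10n/100 = 10.2.
This falls in the class 6 – <12: L = 6, F = 8, f = 11, h = 6.
10th percentile ≈ 6 + ((10.2 − 8) / 11) × 6 = 7.2000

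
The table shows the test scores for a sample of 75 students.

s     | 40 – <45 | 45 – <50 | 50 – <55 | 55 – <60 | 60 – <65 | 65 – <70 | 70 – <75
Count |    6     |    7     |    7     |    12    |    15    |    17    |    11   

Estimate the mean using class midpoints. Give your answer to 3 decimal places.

60.367

Midpoints: 42.5, 47.5, 52.5, 57.5, 62.5, 67.5, 72.5
Σfm = 6×42.5 + 7×47.5 + 7×52.5 + 12×57.5 + 15×62.5 + 17×67.5 + 11×72.5 = 4527.5
n = Σf = 75
Mean = 4527.5 / 75 = 60.3667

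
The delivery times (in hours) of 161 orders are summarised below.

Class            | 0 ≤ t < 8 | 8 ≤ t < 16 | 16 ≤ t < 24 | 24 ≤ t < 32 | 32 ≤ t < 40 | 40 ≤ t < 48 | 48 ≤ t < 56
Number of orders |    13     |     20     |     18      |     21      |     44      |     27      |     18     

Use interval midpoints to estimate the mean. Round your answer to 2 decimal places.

30.73

Midpoints: 4, 12, 20, 28, 36, 44, 52
Σfm = 13×4 + 20×12 + 18×20 + 21×28 + 44×36 + 27×44 + 18×52 = 4948
n = Σf = 161
Mean = 4948 / 161 = 30.7329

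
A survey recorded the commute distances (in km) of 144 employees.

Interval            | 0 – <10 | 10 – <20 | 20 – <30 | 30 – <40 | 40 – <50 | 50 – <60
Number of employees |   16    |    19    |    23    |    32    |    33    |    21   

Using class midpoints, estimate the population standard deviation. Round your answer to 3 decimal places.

15.634

Midpoints: 5, 15, 25, 35, 45, 55
n = 144, Σfm = 4700, mean = 32.6389
Σfm² = 188600
Σf(m − x̄)² = Σfm² − (Σfm)²/n = 188600 − 4700²/144 = 35197.2222
Population variance = 35197.2222 / 144 = 244.4252
Standard deviation = √244.4252 = 15.6341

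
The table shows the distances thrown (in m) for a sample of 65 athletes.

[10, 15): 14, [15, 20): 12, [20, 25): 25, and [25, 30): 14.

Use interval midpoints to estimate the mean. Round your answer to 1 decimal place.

Midpoints: 12.5, 17.5, 22.5, 27.5
Σfm = 14×12.5 + 12×17.5 + 25×22.5 + 14×27.5 = 1332.5
n = Σf = 65
Mean = 1332.5 / 65 = 20.5000

20.5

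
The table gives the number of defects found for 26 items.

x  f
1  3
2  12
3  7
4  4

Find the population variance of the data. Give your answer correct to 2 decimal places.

0.79

Values: 1, 2, 3, 4
n = 26, Σfx = 64, mean = 2.4615
Σfx² = 178
Σf(x − x̄)² = Σfx² − (Σfx)²/n = 178 − 64²/26 = 20.4615
Population variance = 20.4615 / 26 = 0.7870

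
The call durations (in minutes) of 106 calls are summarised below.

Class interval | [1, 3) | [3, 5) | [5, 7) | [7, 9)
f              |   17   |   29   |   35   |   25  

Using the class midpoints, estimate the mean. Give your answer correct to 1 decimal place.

Midpoints: 2, 4, 6, 8
Σfm = 17×2 + 29×4 + 35×6 + 25×8 = 560
n = Σf = 106
Mean = 560 / 106 = 5.2830

5.3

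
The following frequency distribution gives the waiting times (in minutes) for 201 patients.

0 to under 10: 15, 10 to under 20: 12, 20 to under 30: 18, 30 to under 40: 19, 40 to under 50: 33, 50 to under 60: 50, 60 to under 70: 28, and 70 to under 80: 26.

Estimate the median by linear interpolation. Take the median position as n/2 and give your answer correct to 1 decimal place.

50.7

Cumulative frequencies: 15, 27, 45, 64, 97, 147, 175, 201
n = 201; position = n/2 = 100.5.
This falls in the class 50 to under 60: L = 50, F = 97, f = 50, h = 10.
Median ≈ 50 + ((100.5 − 97) / 50) × 10 = 50.7000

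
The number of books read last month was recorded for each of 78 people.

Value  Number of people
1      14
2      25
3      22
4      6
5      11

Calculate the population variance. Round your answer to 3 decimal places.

1.577

Values: 1, 2, 3, 4, 5
n = 78, Σfx = 209, mean = 2.6795
Σfx² = 683
Σf(x − x̄)² = Σfx² − (Σfx)²/n = 683 − 209²/78 = 122.9872
Population variance = 122.9872 / 78 = 1.5768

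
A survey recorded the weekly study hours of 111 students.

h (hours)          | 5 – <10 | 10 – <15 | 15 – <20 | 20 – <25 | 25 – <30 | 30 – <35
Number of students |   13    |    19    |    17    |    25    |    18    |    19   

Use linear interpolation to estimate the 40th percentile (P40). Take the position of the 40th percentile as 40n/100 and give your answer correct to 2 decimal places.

18.65

Cumulative frequencies: 13, 32, 49, 74, 92, 111
n = 111; position = 40n/100 = 44.4.
This falls in the class 15 – <20: L = 15, F = 32, f = 17, h = 5.
40th percentile ≈ 15 + ((44.4 − 32) / 17) × 5 = 18.6471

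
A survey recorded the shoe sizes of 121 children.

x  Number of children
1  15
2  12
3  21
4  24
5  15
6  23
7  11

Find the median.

Cumulative frequencies: 15, 27, 48, 72, 87, 110, 121
n = 121, so the median is the value in position (n+1)/2 = 61.
Position 61 falls at value 4.

4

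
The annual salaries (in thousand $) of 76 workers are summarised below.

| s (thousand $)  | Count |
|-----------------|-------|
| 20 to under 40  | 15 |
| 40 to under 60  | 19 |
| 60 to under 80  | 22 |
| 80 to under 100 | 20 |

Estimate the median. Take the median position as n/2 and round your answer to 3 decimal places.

63.636

Cumulative frequencies: 15, 34, 56, 76
n = 76; position = n/2 = 38.
This falls in the class 60 to under 80: L = 60, F = 34, f = 22, h = 20.
Median ≈ 60 + ((38 − 34) / 22) × 20 = 63.6364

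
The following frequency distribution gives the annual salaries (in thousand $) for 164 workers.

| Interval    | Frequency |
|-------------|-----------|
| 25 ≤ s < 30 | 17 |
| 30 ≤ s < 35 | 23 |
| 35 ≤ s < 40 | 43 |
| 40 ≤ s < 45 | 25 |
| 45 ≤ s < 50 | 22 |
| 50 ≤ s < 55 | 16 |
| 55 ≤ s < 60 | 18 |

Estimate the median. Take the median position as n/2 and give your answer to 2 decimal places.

Cumulative frequencies: 17, 40, 83, 108, 130, 146, 164
n = 164; position = n/2 = 82.
This falls in the class 35 ≤ s < 40: L = 35, F = 40, f = 43, h = 5.
Median ≈ 35 + ((82 − 40) / 43) × 5 = 39.8837

39.88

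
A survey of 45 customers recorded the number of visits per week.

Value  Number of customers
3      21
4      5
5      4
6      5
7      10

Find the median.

Cumulative frequencies: 21, 26, 30, 35, 45
n = 45, so the median is the value in position (n+1)/2 = 23.
Position 23 falls at value 4.

4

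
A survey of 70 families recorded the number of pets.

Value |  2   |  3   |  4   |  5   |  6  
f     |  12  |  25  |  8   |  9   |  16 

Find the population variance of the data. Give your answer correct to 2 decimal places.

Values: 2, 3, 4, 5, 6
n = 70, Σfx = 272, mean = 3.8857
Σfx² = 1202
Σf(x − x̄)² = Σfx² − (Σfx)²/n = 1202 − 272²/70 = 145.0857
Population variance = 145.0857 / 70 = 2.0727

2.07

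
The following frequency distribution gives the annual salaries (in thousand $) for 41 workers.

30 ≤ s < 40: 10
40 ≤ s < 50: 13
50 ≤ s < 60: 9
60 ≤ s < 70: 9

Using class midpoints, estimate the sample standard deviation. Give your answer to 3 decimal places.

10.949

Midpoints: 35, 45, 55, 65
n = 41, Σfm = 2015, mean = 49.1463
Σfm² = 103825
Σf(m − x̄)² = Σfm² − (Σfm)²/n = 103825 − 2015²/41 = 4795.1220
Sample variance = 4795.1220 / 40 = 119.8780
Standard deviation = √119.8780 = 10.9489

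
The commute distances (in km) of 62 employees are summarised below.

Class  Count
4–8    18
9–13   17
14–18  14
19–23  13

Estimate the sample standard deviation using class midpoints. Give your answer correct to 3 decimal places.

Midpoints: 6, 11, 16, 21
n = 62, Σfm = 792, mean = 12.7742
Σfm² = 12022
Σf(m − x̄)² = Σfm² − (Σfm)²/n = 12022 − 792²/62 = 1904.8387
Sample variance = 1904.8387 / 61 = 31.2269
Standard deviation = √31.2269 = 5.5881

5.588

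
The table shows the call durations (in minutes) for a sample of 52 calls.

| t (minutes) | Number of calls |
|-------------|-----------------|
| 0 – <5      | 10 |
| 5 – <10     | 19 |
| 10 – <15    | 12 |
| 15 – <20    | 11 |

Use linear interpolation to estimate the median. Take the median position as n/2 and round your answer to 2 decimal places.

Cumulative frequencies: 10, 29, 41, 52
n = 52; position = n/2 = 26.
This falls in the class 5 – <10: L = 5, F = 10, f = 19, h = 5.
Median ≈ 5 + ((26 − 10) / 19) × 5 = 9.2105

9.21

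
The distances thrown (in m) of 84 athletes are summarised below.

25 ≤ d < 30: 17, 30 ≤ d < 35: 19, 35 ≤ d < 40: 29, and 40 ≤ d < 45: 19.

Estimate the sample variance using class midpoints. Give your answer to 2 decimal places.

Midpoints: 27.5, 32.5, 37.5, 42.5
n = 84, Σfm = 2980, mean = 35.4762
Σfm² = 108025
Σf(m − x̄)² = Σfm² − (Σfm)²/n = 108025 − 2980²/84 = 2305.9524
Sample variance = 2305.9524 / 83 = 27.7826

27.78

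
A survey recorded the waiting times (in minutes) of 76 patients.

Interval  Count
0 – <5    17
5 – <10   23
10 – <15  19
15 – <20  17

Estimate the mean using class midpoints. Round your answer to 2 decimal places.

Midpoints: 2.5, 7.5, 12.5, 17.5
Σfm = 17×2.5 + 23×7.5 + 19×12.5 + 17×17.5 = 750
n = Σf = 76
Mean = 750 / 76 = 9.8684

9.87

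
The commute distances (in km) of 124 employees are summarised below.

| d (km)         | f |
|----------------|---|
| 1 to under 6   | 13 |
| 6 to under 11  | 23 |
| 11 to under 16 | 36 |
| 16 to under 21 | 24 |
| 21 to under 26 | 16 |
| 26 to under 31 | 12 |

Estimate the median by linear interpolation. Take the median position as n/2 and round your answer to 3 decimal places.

Cumulative frequencies: 13, 36, 72, 96, 112, 124
n = 124; position = n/2 = 62.
This falls in the class 11 to under 16: L = 11, F = 36, f = 36, h = 5.
Median ≈ 11 + ((62 − 36) / 36) × 5 = 14.6111

14.611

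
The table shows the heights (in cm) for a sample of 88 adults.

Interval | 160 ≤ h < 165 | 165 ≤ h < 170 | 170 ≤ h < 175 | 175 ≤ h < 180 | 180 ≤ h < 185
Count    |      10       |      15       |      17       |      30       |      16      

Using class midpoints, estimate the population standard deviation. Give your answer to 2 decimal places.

6.32

Midpoints: 162.5, 167.5, 172.5, 177.5, 182.5
n = 88, Σfm = 15315, mean = 174.0341
Σfm² = 2668850
Σf(m − x̄)² = Σfm² − (Σfm)²/n = 2668850 − 15315²/88 = 3517.8977
Population variance = 3517.8977 / 88 = 39.9761
Standard deviation = √39.9761 = 6.3227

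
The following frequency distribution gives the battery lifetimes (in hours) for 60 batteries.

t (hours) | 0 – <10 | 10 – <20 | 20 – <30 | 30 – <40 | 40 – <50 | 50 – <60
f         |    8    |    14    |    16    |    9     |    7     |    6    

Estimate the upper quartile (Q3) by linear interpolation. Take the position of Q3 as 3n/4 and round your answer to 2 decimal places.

37.78

Cumulative frequencies: 8, 22, 38, 47, 54, 60
n = 60; position = 3n/4 = 45.
This falls in the class 30 – <40: L = 30, F = 38, f = 9, h = 10.
Upper quartile ≈ 30 + ((45 − 38) / 9) × 10 = 37.7778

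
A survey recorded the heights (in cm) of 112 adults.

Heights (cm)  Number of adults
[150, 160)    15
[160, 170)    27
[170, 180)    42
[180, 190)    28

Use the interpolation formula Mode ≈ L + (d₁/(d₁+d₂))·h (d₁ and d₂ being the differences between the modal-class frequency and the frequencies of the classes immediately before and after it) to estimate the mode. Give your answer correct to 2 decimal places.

Modal class: [170, 180) (highest frequency 42).
d₁ = 42 − 27 = 15, d₂ = 42 − 28 = 14
Mode ≈ 170 + (15/(15+14)) × 10 = 170 + 5.1724 = 175.1724

175.17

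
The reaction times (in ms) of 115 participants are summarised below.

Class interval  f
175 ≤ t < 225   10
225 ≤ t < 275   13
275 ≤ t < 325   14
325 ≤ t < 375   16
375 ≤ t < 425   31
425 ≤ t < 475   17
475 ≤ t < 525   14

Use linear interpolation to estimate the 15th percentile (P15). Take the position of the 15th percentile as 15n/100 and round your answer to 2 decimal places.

252.88

Cumulative frequencies: 10, 23, 37, 53, 84, 101, 115
n = 115; position = 15n/100 = 17.25.
This falls in the class 225 ≤ t < 275: L = 225, F = 10, f = 13, h = 50.
15th percentile ≈ 225 + ((17.25 − 10) / 13) × 50 = 252.8846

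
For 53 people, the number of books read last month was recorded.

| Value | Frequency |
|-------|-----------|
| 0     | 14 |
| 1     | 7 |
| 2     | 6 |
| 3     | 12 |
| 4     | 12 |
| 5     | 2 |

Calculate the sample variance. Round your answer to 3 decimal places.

Values: 0, 1, 2, 3, 4, 5
n = 53, Σfx = 113, mean = 2.1321
Σfx² = 381
Σf(x − x̄)² = Σfx² − (Σfx)²/n = 381 − 113²/53 = 140.0755
Sample variance = 140.0755 / 52 = 2.6938

2.694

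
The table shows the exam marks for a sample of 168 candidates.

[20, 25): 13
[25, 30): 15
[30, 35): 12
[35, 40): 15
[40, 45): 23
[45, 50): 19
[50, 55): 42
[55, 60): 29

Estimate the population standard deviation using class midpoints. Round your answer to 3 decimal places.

Midpoints: 22.5, 27.5, 32.5, 37.5, 42.5, 47.5, 52.5, 57.5
n = 168, Σfm = 7410, mean = 44.1071
Σfm² = 347750
Σf(m − x̄)² = Σfm² − (Σfm)²/n = 347750 − 7410²/168 = 20916.0714
Population variance = 20916.0714 / 168 = 124.5004
Standard deviation = √124.5004 = 11.1580

11.158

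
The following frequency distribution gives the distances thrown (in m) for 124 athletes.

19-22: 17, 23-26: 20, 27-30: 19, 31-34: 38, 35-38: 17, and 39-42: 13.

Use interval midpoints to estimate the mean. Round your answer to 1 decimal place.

Midpoints: 20.5, 24.5, 28.5, 32.5, 36.5, 40.5
Σfm = 17×20.5 + 20×24.5 + 19×28.5 + 38×32.5 + 17×36.5 + 13×40.5 = 3762
n = Σf = 124
Mean = 3762 / 124 = 30.3387

30.3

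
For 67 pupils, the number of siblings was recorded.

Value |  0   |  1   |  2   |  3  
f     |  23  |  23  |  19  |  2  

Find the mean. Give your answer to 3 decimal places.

Values: 0, 1, 2, 3
Σfx = 23×0 + 23×1 + 19×2 + 2×3 = 67
n = Σf = 67
Mean = 67 / 67 = 1.0000

1.000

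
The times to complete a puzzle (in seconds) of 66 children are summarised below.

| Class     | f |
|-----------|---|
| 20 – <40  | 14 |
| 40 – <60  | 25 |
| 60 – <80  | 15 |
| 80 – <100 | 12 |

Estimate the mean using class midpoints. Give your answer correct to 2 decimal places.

Midpoints: 30, 50, 70, 90
Σfm = 14×30 + 25×50 + 15×70 + 12×90 = 3800
n = Σf = 66
Mean = 3800 / 66 = 57.5758

57.58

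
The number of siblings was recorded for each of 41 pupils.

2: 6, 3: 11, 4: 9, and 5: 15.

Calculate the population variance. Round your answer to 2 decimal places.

1.18

Values: 2, 3, 4, 5
n = 41, Σfx = 156, mean = 3.8049
Σfx² = 642
Σf(x − x̄)² = Σfx² − (Σfx)²/n = 642 − 156²/41 = 48.4390
Population variance = 48.4390 / 41 = 1.1814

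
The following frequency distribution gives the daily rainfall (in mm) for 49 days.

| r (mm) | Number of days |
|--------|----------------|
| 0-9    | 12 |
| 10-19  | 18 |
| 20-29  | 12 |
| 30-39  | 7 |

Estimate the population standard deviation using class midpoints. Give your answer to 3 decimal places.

Midpoints: 4.5, 14.5, 24.5, 34.5
n = 49, Σfm = 850.5, mean = 17.3571
Σfm² = 19562.25
Σf(m − x̄)² = Σfm² − (Σfm)²/n = 19562.25 − 850.5²/49 = 4800.0000
Population variance = 4800.0000 / 49 = 97.9592
Standard deviation = √97.9592 = 9.8974

9.897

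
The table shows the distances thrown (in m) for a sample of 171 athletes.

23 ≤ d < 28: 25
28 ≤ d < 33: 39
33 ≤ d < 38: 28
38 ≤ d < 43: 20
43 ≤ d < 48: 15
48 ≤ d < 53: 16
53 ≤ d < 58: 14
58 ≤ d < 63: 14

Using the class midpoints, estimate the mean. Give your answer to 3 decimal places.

39.447

Midpoints: 25.5, 30.5, 35.5, 40.5, 45.5, 50.5, 55.5, 60.5
Σfm = 25×25.5 + 39×30.5 + 28×35.5 + 20×40.5 + 15×45.5 + 16×50.5 + 14×55.5 + 14×60.5 = 6745.5
n = Σf = 171
Mean = 6745.5 / 171 = 39.4474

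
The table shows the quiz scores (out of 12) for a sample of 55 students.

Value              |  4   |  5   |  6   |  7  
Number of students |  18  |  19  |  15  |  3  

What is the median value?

5

Cumulative frequencies: 18, 37, 52, 55
n = 55, so the median is the value in position (n+1)/2 = 28.
Position 28 falls at value 5.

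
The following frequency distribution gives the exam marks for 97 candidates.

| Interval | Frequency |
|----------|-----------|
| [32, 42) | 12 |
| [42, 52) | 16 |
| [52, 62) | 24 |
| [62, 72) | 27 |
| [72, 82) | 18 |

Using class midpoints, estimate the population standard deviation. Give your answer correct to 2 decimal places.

Midpoints: 37, 47, 57, 67, 77
n = 97, Σfm = 5759, mean = 59.3711
Σfm² = 357673
Σf(m − x̄)² = Σfm² − (Σfm)²/n = 357673 − 5759²/97 = 15754.6392
Population variance = 15754.6392 / 97 = 162.4190
Standard deviation = √162.4190 = 12.7444

12.74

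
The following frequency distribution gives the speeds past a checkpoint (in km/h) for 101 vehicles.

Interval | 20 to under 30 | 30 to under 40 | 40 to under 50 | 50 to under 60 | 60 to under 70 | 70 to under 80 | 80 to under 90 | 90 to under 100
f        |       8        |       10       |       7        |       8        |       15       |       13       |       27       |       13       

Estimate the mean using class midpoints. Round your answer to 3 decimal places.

67.178

Midpoints: 25, 35, 45, 55, 65, 75, 85, 95
Σfm = 8×25 + 10×35 + 7×45 + 8×55 + 15×65 + 13×75 + 27×85 + 13×95 = 6785
n = Σf = 101
Mean = 6785 / 101 = 67.1782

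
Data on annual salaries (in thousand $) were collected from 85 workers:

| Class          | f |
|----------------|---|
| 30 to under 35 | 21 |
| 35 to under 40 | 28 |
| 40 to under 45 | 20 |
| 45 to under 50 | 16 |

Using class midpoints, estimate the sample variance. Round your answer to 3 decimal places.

27.885

Midpoints: 32.5, 37.5, 42.5, 47.5
n = 85, Σfm = 3342.5, mean = 39.3235
Σfm² = 133781.25
Σf(m − x̄)² = Σfm² − (Σfm)²/n = 133781.25 − 3342.5²/85 = 2342.3529
Sample variance = 2342.3529 / 84 = 27.8852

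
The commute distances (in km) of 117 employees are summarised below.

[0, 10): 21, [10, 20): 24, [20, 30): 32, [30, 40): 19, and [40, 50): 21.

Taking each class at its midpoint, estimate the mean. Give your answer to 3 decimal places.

24.573

Midpoints: 5, 15, 25, 35, 45
Σfm = 21×5 + 24×15 + 32×25 + 19×35 + 21×45 = 2875
n = Σf = 117
Mean = 2875 / 117 = 24.5726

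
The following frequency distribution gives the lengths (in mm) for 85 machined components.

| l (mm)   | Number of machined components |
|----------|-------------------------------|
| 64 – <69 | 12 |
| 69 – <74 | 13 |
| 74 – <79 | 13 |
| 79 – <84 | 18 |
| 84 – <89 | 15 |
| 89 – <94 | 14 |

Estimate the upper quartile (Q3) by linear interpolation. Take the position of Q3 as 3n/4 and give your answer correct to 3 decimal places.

86.583

Cumulative frequencies: 12, 25, 38, 56, 71, 85
n = 85; position = 3n/4 = 63.75.
This falls in the class 84 – <89: L = 84, F = 56, f = 15, h = 5.
Upper quartile ≈ 84 + ((63.75 − 56) / 15) × 5 = 86.5833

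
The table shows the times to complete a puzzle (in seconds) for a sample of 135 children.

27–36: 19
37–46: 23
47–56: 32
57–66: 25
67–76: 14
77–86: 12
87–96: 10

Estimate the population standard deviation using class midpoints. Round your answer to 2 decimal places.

Midpoints: 31.5, 41.5, 51.5, 61.5, 71.5, 81.5, 91.5
n = 135, Σfm = 7632.5, mean = 56.5370
Σfm² = 472893.75
Σf(m − x̄)² = Σfm² − (Σfm)²/n = 472893.75 − 7632.5²/135 = 41374.8148
Population variance = 41374.8148 / 135 = 306.4801
Standard deviation = √306.4801 = 17.5066

17.51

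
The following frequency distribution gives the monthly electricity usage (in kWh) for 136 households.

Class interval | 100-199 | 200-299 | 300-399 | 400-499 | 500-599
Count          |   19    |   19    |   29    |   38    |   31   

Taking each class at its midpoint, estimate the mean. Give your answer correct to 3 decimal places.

Midpoints: 149.5, 249.5, 349.5, 449.5, 549.5
Σfm = 19×149.5 + 19×249.5 + 29×349.5 + 38×449.5 + 31×549.5 = 51832
n = Σf = 136
Mean = 51832 / 136 = 381.1176

381.118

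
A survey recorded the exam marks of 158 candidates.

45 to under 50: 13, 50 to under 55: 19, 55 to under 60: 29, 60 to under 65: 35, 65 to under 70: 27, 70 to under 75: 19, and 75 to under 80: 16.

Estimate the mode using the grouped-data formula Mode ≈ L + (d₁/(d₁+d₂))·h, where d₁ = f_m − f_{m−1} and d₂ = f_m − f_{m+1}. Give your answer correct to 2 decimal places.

Modal class: 60 to under 65 (highest frequency 35).
d₁ = 35 − 29 = 6, d₂ = 35 − 27 = 8
Mode ≈ 60 + (6/(6+8)) × 5 = 60 + 2.1429 = 62.1429

62.14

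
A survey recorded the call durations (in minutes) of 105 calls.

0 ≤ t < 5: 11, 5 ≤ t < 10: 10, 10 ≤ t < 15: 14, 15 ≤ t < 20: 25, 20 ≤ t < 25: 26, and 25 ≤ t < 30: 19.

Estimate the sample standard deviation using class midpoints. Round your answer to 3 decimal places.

7.828

Midpoints: 2.5, 7.5, 12.5, 17.5, 22.5, 27.5
n = 105, Σfm = 1822.5, mean = 17.3571
Σfm² = 38006.25
Σf(m − x̄)² = Σfm² − (Σfm)²/n = 38006.25 − 1822.5²/105 = 6372.8571
Sample variance = 6372.8571 / 104 = 61.2775
Standard deviation = √61.2775 = 7.8280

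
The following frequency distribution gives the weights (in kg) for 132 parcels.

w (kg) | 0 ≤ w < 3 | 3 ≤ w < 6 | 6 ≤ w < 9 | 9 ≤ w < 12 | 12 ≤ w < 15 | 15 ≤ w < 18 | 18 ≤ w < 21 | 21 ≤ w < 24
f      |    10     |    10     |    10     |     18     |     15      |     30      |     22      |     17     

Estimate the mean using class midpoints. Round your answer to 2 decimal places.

13.89

Midpoints: 1.5, 4.5, 7.5, 10.5, 13.5, 16.5, 19.5, 22.5
Σfm = 10×1.5 + 10×4.5 + 10×7.5 + 18×10.5 + 15×13.5 + 30×16.5 + 22×19.5 + 17×22.5 = 1833
n = Σf = 132
Mean = 1833 / 132 = 13.8864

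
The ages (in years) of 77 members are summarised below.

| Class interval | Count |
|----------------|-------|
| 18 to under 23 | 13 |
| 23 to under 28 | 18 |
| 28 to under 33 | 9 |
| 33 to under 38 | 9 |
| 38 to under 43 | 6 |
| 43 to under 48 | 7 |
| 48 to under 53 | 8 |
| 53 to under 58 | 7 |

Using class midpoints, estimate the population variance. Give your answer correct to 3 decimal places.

134.458

Midpoints: 20.5, 25.5, 30.5, 35.5, 40.5, 45.5, 50.5, 55.5
n = 77, Σfm = 2673.5, mean = 34.7208
Σfm² = 103179.25
Σf(m − x̄)² = Σfm² − (Σfm)²/n = 103179.25 − 2673.5²/77 = 10353.2468
Population variance = 10353.2468 / 77 = 134.4578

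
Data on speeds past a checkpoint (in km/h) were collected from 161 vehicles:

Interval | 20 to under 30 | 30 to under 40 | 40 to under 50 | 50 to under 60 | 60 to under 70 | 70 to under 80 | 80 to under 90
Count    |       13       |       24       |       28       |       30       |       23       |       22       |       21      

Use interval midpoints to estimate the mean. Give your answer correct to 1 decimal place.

55.9

Midpoints: 25, 35, 45, 55, 65, 75, 85
Σfm = 13×25 + 24×35 + 28×45 + 30×55 + 23×65 + 22×75 + 21×85 = 9005
n = Σf = 161
Mean = 9005 / 161 = 55.9317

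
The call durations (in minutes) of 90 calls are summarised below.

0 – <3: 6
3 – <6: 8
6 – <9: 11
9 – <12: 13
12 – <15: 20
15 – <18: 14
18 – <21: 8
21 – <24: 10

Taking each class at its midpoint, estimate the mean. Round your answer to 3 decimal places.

Midpoints: 1.5, 4.5, 7.5, 10.5, 13.5, 16.5, 19.5, 22.5
Σfm = 6×1.5 + 8×4.5 + 11×7.5 + 13×10.5 + 20×13.5 + 14×16.5 + 8×19.5 + 10×22.5 = 1146
n = Σf = 90
Mean = 1146 / 90 = 12.7333

12.733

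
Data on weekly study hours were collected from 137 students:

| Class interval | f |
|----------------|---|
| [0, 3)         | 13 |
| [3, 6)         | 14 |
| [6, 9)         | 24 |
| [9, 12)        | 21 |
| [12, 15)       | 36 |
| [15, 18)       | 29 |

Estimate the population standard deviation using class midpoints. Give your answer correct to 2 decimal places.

4.79

Midpoints: 1.5, 4.5, 7.5, 10.5, 13.5, 16.5
n = 137, Σfm = 1447.5, mean = 10.5657
Σfm² = 18434.25
Σf(m − x̄)² = Σfm² − (Σfm)²/n = 18434.25 − 1447.5²/137 = 3140.4088
Population variance = 3140.4088 / 137 = 22.9227
Standard deviation = √22.9227 = 4.7878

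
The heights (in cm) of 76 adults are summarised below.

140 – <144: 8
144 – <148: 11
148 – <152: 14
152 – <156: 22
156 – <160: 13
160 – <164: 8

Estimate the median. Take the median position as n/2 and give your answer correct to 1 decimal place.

152.9

Cumulative frequencies: 8, 19, 33, 55, 68, 76
n = 76; position = n/2 = 38.
This falls in the class 152 – <156: L = 152, F = 33, f = 22, h = 4.
Median ≈ 152 + ((38 − 33) / 22) × 4 = 152.9091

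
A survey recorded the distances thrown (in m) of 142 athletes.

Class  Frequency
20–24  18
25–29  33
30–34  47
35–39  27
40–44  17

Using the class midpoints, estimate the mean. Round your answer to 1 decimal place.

Midpoints: 22, 27, 32, 37, 42
Σfm = 18×22 + 33×27 + 47×32 + 27×37 + 17×42 = 4504
n = Σf = 142
Mean = 4504 / 142 = 31.7183

31.7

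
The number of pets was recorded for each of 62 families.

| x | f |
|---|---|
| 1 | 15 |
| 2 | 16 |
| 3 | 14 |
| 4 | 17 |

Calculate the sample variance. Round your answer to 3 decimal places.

1.302

Values: 1, 2, 3, 4
n = 62, Σfx = 157, mean = 2.5323
Σfx² = 477
Σf(x − x̄)² = Σfx² − (Σfx)²/n = 477 − 157²/62 = 79.4355
Sample variance = 79.4355 / 61 = 1.3022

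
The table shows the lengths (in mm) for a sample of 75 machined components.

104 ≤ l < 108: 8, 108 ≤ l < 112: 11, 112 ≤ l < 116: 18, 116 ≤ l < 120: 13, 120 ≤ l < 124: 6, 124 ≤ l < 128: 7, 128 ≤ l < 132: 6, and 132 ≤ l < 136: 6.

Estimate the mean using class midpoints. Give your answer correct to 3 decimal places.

Midpoints: 106, 110, 114, 118, 122, 126, 130, 134
Σfm = 8×106 + 11×110 + 18×114 + 13×118 + 6×122 + 7×126 + 6×130 + 6×134 = 8842
n = Σf = 75
Mean = 8842 / 75 = 117.8933

117.893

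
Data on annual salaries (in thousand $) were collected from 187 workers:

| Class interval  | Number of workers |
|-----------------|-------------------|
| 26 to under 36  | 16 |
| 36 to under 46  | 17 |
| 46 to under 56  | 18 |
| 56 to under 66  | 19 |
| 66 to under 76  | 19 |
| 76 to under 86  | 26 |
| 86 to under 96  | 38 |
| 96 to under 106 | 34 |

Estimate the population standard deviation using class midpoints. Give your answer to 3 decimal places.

22.867

Midpoints: 31, 41, 51, 61, 71, 81, 91, 101
n = 187, Σfm = 13617, mean = 72.8182
Σfm² = 1089347
Σf(m − x̄)² = Σfm² − (Σfm)²/n = 1089347 − 13617²/187 = 97781.8182
Population variance = 97781.8182 / 187 = 522.8974
Standard deviation = √522.8974 = 22.8670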